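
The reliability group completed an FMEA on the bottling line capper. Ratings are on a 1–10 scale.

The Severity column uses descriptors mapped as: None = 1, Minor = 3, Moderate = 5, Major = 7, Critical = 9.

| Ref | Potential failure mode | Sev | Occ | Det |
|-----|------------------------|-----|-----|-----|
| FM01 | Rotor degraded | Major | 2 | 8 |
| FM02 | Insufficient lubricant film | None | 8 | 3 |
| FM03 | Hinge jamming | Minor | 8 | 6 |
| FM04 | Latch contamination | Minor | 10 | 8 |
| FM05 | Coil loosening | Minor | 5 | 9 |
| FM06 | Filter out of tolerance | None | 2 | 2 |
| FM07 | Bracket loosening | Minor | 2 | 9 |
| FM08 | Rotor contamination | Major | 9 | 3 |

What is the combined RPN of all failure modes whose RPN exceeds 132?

708

RPN = Severity × Occurrence × Detection:
  FM01: 7 × 2 × 8 = 112
  FM02: 1 × 8 × 3 = 24
  FM03: 3 × 8 × 6 = 144
  FM04: 3 × 10 × 8 = 240
  FM05: 3 × 5 × 9 = 135
  FM06: 1 × 2 × 2 = 4
  FM07: 3 × 2 × 9 = 54
  FM08: 7 × 9 × 3 = 189
RPN > 132: FM03 (144), FM04 (240), FM05 (135), FM08 (189).
Sum: 144 + 240 + 135 + 189 = 708.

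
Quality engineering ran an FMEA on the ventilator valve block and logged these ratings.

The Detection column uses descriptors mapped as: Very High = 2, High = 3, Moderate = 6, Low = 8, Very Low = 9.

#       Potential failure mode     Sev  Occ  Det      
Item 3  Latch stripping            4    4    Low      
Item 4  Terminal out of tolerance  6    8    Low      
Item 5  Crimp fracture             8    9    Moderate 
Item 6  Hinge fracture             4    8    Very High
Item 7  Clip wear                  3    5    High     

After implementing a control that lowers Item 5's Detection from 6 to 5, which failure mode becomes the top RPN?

Item 4

RPN = Severity × Occurrence × Detection:
  Item 3: 4 × 4 × 8 = 128
  Item 4: 6 × 8 × 8 = 384
  Item 5: 8 × 9 × 6 = 432
  Item 6: 4 × 8 × 2 = 64
  Item 7: 3 × 5 × 3 = 45
After action: Item 5 → 8 × 9 × 5 = 360.
Revised RPNs: Item 4=384, Item 5=360, Item 3=128, Item 6=64, Item 7=45.
Highest is now Item 4 (384).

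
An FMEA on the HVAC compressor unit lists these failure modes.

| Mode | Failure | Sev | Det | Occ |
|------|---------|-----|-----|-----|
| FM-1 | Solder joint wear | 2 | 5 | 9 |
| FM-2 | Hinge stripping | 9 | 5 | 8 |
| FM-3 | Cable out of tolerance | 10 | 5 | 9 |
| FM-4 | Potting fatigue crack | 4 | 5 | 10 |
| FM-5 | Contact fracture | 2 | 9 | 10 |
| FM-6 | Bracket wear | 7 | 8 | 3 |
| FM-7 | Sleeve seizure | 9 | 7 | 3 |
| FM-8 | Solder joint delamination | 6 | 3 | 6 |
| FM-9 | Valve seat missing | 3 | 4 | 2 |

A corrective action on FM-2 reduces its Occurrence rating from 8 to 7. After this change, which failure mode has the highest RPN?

RPN = Severity × Occurrence × Detection:
  FM-1: 2 × 9 × 5 = 90
  FM-2: 9 × 8 × 5 = 360
  FM-3: 10 × 9 × 5 = 450
  FM-4: 4 × 10 × 5 = 200
  FM-5: 2 × 10 × 9 = 180
  FM-6: 7 × 3 × 8 = 168
  FM-7: 9 × 3 × 7 = 189
  FM-8: 6 × 6 × 3 = 108
  FM-9: 3 × 2 × 4 = 24
After action: FM-2 → 9 × 7 × 5 = 315.
Revised RPNs: FM-3=450, FM-2=315, FM-4=200, FM-7=189, FM-5=180, FM-6=168, FM-8=108, FM-1=90, FM-9=24.
Highest is now FM-3 (450).

FM-3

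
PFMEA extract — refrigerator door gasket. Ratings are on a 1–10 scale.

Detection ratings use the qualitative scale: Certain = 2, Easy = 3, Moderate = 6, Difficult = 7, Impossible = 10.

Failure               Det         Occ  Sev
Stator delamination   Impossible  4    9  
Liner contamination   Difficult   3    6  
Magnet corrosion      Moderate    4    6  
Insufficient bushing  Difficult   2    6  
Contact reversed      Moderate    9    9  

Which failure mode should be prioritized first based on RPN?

RPN = Severity × Occurrence × Detection:
  Stator delamination: 9 × 4 × 10 = 360
  Liner contamination: 6 × 3 × 7 = 126
  Magnet corrosion: 6 × 4 × 6 = 144
  Insufficient bushing: 6 × 2 × 7 = 84
  Contact reversed: 9 × 9 × 6 = 486
Highest RPN is 486 → Contact reversed.

Contact reversed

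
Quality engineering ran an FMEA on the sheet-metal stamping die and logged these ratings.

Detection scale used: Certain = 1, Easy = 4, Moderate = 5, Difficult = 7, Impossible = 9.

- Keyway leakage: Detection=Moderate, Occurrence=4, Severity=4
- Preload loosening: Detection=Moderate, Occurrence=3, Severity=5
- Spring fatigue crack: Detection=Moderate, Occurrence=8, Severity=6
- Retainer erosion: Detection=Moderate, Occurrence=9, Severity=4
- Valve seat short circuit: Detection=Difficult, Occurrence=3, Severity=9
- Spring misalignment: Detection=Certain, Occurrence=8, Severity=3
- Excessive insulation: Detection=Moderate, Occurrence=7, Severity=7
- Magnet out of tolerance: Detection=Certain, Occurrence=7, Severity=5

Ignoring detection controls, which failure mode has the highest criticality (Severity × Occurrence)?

Criticality = Severity × Occurrence:
  Keyway leakage: 4 × 4 = 16
  Preload loosening: 5 × 3 = 15
  Spring fatigue crack: 6 × 8 = 48
  Retainer erosion: 4 × 9 = 36
  Valve seat short circuit: 9 × 3 = 27
  Spring misalignment: 3 × 8 = 24
  Excessive insulation: 7 × 7 = 49
  Magnet out of tolerance: 5 × 7 = 35
Highest criticality is 49 → Excessive insulation.

Excessive insulation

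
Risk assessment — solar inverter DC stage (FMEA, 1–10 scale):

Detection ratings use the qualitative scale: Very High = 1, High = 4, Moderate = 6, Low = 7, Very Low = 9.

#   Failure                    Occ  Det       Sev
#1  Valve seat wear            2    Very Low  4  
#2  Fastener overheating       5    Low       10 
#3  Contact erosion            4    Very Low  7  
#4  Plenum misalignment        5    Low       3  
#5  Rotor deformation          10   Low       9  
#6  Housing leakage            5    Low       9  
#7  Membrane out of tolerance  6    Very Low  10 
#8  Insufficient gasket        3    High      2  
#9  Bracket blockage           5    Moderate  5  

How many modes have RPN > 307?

4

RPN = Severity × Occurrence × Detection:
  #1: 4 × 2 × 9 = 72
  #2: 10 × 5 × 7 = 350
  #3: 7 × 4 × 9 = 252
  #4: 3 × 5 × 7 = 105
  #5: 9 × 10 × 7 = 630
  #6: 9 × 5 × 7 = 315
  #7: 10 × 6 × 9 = 540
  #8: 2 × 3 × 4 = 24
  #9: 5 × 5 × 6 = 150
Modes with RPN > 307: #2 (350), #5 (630), #6 (315), #7 (540) → 4.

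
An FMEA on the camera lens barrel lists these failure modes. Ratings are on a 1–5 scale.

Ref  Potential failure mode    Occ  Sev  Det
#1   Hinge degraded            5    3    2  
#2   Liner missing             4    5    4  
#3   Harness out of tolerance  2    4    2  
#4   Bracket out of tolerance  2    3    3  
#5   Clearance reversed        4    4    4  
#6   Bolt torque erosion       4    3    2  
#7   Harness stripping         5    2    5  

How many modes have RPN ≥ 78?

1

RPN = Severity × Occurrence × Detection:
  #1: 3 × 5 × 2 = 30
  #2: 5 × 4 × 4 = 80
  #3: 4 × 2 × 2 = 16
  #4: 3 × 2 × 3 = 18
  #5: 4 × 4 × 4 = 64
  #6: 3 × 4 × 2 = 24
  #7: 2 × 5 × 5 = 50
Modes with RPN ≥ 78: #2 (80) → 1.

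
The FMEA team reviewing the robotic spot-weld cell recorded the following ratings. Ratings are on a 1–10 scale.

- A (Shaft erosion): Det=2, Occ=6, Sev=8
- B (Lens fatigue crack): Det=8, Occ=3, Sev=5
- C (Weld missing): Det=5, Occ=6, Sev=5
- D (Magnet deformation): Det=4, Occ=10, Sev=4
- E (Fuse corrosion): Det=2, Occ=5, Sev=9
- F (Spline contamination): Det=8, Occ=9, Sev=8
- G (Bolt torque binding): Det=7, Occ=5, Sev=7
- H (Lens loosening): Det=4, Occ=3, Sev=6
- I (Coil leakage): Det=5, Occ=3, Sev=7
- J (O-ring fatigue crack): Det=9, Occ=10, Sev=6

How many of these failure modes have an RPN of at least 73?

9

RPN = Severity × Occurrence × Detection:
  A: 8 × 6 × 2 = 96
  B: 5 × 3 × 8 = 120
  C: 5 × 6 × 5 = 150
  D: 4 × 10 × 4 = 160
  E: 9 × 5 × 2 = 90
  F: 8 × 9 × 8 = 576
  G: 7 × 5 × 7 = 245
  H: 6 × 3 × 4 = 72
  I: 7 × 3 × 5 = 105
  J: 6 × 10 × 9 = 540
Modes with RPN ≥ 73: A (96), B (120), C (150), D (160), E (90), F (576), G (245), I (105), J (540) → 9.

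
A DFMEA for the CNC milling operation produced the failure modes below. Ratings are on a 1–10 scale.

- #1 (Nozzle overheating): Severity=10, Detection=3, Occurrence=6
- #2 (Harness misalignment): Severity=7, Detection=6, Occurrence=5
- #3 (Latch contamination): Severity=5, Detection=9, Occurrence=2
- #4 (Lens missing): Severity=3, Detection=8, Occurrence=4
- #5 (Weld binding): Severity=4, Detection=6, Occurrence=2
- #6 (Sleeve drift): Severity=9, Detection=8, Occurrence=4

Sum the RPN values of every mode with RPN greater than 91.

RPN = Severity × Occurrence × Detection:
  #1: 10 × 6 × 3 = 180
  #2: 7 × 5 × 6 = 210
  #3: 5 × 2 × 9 = 90
  #4: 3 × 4 × 8 = 96
  #5: 4 × 2 × 6 = 48
  #6: 9 × 4 × 8 = 288
RPN > 91: #1 (180), #2 (210), #4 (96), #6 (288).
Sum: 180 + 210 + 96 + 288 = 774.

774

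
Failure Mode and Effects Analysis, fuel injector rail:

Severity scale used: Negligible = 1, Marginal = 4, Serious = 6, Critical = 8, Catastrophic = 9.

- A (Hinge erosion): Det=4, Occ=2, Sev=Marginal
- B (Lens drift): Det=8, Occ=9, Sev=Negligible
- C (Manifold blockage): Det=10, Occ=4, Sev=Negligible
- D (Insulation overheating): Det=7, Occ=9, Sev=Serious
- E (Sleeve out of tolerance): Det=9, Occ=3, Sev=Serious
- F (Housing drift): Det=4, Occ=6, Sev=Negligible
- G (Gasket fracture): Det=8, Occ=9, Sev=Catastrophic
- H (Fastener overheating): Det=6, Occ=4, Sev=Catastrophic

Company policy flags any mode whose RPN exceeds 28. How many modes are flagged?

7

RPN = Severity × Occurrence × Detection:
  A: 4 × 2 × 4 = 32
  B: 1 × 9 × 8 = 72
  C: 1 × 4 × 10 = 40
  D: 6 × 9 × 7 = 378
  E: 6 × 3 × 9 = 162
  F: 1 × 6 × 4 = 24
  G: 9 × 9 × 8 = 648
  H: 9 × 4 × 6 = 216
Modes with RPN > 28: A (32), B (72), C (40), D (378), E (162), G (648), H (216) → 7.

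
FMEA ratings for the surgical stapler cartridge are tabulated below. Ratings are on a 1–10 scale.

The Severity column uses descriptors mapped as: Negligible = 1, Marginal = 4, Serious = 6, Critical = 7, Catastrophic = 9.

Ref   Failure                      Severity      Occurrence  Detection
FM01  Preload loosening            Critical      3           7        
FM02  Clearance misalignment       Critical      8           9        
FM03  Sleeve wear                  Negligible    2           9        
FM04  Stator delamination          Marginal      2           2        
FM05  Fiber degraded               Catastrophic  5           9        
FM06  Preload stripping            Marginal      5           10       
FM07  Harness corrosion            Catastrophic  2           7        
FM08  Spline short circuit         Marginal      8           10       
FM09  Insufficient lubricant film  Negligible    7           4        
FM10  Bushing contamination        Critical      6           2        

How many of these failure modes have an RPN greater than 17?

9

RPN = Severity × Occurrence × Detection:
  FM01: 7 × 3 × 7 = 147
  FM02: 7 × 8 × 9 = 504
  FM03: 1 × 2 × 9 = 18
  FM04: 4 × 2 × 2 = 16
  FM05: 9 × 5 × 9 = 405
  FM06: 4 × 5 × 10 = 200
  FM07: 9 × 2 × 7 = 126
  FM08: 4 × 8 × 10 = 320
  FM09: 1 × 7 × 4 = 28
  FM10: 7 × 6 × 2 = 84
Modes with RPN > 17: FM01 (147), FM02 (504), FM03 (18), FM05 (405), FM06 (200), FM07 (126), FM08 (320), FM09 (28), FM10 (84) → 9.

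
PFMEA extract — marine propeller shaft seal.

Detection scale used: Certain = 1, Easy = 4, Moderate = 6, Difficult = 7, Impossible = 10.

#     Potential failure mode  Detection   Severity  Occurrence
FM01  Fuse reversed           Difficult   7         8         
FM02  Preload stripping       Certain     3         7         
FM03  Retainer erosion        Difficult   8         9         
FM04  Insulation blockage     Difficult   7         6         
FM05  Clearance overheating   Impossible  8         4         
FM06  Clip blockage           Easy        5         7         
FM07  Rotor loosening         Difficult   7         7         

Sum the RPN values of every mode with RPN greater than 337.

RPN = Severity × Occurrence × Detection:
  FM01: 7 × 8 × 7 = 392
  FM02: 3 × 7 × 1 = 21
  FM03: 8 × 9 × 7 = 504
  FM04: 7 × 6 × 7 = 294
  FM05: 8 × 4 × 10 = 320
  FM06: 5 × 7 × 4 = 140
  FM07: 7 × 7 × 7 = 343
RPN > 337: FM01 (392), FM03 (504), FM07 (343).
Sum: 392 + 504 + 343 = 1239.

1239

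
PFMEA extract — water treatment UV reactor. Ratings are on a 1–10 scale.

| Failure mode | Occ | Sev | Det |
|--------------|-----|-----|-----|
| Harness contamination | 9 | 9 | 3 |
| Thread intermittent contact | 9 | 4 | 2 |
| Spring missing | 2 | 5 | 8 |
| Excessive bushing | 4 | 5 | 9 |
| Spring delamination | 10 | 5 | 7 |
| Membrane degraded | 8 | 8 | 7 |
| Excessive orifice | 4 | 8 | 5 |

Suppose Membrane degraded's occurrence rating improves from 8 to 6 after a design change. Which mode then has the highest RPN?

RPN = Severity × Occurrence × Detection:
  Harness contamination: 9 × 9 × 3 = 243
  Thread intermittent contact: 4 × 9 × 2 = 72
  Spring missing: 5 × 2 × 8 = 80
  Excessive bushing: 5 × 4 × 9 = 180
  Spring delamination: 5 × 10 × 7 = 350
  Membrane degraded: 8 × 8 × 7 = 448
  Excessive orifice: 8 × 4 × 5 = 160
After action: Membrane degraded → 8 × 6 × 7 = 336.
Revised RPNs: Spring delamination=350, Membrane degraded=336, Harness contamination=243, Excessive bushing=180, Excessive orifice=160, Spring missing=80, Thread intermittent contact=72.
Highest is now Spring delamination (350).

Spring delamination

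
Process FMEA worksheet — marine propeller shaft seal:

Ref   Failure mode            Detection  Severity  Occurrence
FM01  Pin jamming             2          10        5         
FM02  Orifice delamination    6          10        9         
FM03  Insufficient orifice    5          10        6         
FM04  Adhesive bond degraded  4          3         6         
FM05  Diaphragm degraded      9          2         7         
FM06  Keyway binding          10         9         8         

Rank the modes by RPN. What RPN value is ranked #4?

126

RPN = Severity × Occurrence × Detection:
  FM01: 10 × 5 × 2 = 100
  FM02: 10 × 9 × 6 = 540
  FM03: 10 × 6 × 5 = 300
  FM04: 3 × 6 × 4 = 72
  FM05: 2 × 7 × 9 = 126
  FM06: 9 × 8 × 10 = 720
Sorted descending: 720, 540, 300, 126, 100, 72.
The fourth-highest RPN is 126 (FM05).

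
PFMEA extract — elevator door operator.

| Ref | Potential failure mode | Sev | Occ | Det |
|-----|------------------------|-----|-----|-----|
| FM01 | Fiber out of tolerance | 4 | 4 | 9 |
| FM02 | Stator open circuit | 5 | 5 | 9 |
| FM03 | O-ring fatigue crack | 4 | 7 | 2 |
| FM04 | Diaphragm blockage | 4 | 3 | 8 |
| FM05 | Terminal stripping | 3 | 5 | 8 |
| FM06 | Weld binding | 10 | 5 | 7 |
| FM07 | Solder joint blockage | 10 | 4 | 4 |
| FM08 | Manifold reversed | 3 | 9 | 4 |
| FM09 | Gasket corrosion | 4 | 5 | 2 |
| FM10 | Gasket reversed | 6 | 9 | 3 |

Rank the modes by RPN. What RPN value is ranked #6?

120

RPN = Severity × Occurrence × Detection:
  FM01: 4 × 4 × 9 = 144
  FM02: 5 × 5 × 9 = 225
  FM03: 4 × 7 × 2 = 56
  FM04: 4 × 3 × 8 = 96
  FM05: 3 × 5 × 8 = 120
  FM06: 10 × 5 × 7 = 350
  FM07: 10 × 4 × 4 = 160
  FM08: 3 × 9 × 4 = 108
  FM09: 4 × 5 × 2 = 40
  FM10: 6 × 9 × 3 = 162
Sorted descending: 350, 225, 162, 160, 144, 120, 108, 96, 56, 40.
The sixth-highest RPN is 120 (FM05).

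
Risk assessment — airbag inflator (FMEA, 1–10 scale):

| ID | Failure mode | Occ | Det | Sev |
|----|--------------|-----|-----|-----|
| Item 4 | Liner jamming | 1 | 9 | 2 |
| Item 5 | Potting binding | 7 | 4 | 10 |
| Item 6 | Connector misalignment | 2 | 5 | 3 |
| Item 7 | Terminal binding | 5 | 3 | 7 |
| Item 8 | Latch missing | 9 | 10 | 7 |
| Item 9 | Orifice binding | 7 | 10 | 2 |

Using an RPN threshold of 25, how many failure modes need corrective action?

RPN = Severity × Occurrence × Detection:
  Item 4: 2 × 1 × 9 = 18
  Item 5: 10 × 7 × 4 = 280
  Item 6: 3 × 2 × 5 = 30
  Item 7: 7 × 5 × 3 = 105
  Item 8: 7 × 9 × 10 = 630
  Item 9: 2 × 7 × 10 = 140
Modes with RPN ≥ 25: Item 5 (280), Item 6 (30), Item 7 (105), Item 8 (630), Item 9 (140) → 5.

5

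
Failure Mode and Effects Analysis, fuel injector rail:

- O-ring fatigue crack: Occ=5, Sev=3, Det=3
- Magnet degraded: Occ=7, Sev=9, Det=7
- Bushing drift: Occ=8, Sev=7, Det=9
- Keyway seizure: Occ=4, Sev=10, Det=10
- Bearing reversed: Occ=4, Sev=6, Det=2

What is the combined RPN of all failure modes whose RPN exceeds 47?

RPN = Severity × Occurrence × Detection:
  O-ring fatigue crack: 3 × 5 × 3 = 45
  Magnet degraded: 9 × 7 × 7 = 441
  Bushing drift: 7 × 8 × 9 = 504
  Keyway seizure: 10 × 4 × 10 = 400
  Bearing reversed: 6 × 4 × 2 = 48
RPN > 47: Magnet degraded (441), Bushing drift (504), Keyway seizure (400), Bearing reversed (48).
Sum: 441 + 504 + 400 + 48 = 1393.

1393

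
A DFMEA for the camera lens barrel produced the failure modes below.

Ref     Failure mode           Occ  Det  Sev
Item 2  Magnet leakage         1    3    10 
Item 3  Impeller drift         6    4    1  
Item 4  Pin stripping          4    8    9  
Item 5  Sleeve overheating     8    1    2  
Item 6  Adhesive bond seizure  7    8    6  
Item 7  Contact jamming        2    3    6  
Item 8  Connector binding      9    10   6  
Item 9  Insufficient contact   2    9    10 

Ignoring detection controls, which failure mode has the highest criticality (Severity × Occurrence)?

Criticality = Severity × Occurrence:
  Item 2: 10 × 1 = 10
  Item 3: 1 × 6 = 6
  Item 4: 9 × 4 = 36
  Item 5: 2 × 8 = 16
  Item 6: 6 × 7 = 42
  Item 7: 6 × 2 = 12
  Item 8: 6 × 9 = 54
  Item 9: 10 × 2 = 20
Highest criticality is 54 → Item 8.

Item 8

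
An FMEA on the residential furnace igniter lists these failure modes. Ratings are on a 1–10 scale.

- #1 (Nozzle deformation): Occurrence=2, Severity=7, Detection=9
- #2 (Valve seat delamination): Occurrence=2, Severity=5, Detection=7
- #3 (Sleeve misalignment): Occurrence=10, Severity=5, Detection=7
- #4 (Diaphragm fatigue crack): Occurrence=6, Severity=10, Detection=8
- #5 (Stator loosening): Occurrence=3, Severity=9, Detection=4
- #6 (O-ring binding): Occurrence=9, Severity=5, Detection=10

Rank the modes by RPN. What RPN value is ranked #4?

RPN = Severity × Occurrence × Detection:
  #1: 7 × 2 × 9 = 126
  #2: 5 × 2 × 7 = 70
  #3: 5 × 10 × 7 = 350
  #4: 10 × 6 × 8 = 480
  #5: 9 × 3 × 4 = 108
  #6: 5 × 9 × 10 = 450
Sorted descending: 480, 450, 350, 126, 108, 70.
The fourth-highest RPN is 126 (#1).

126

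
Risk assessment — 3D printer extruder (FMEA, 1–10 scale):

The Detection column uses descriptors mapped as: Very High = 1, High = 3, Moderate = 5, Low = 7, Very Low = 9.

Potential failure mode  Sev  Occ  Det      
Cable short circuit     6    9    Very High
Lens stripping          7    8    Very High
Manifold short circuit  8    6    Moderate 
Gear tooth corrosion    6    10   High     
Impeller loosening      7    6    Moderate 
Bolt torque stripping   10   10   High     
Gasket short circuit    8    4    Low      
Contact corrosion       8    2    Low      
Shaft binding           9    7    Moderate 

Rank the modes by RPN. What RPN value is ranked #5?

210

RPN = Severity × Occurrence × Detection:
  Cable short circuit: 6 × 9 × 1 = 54
  Lens stripping: 7 × 8 × 1 = 56
  Manifold short circuit: 8 × 6 × 5 = 240
  Gear tooth corrosion: 6 × 10 × 3 = 180
  Impeller loosening: 7 × 6 × 5 = 210
  Bolt torque stripping: 10 × 10 × 3 = 300
  Gasket short circuit: 8 × 4 × 7 = 224
  Contact corrosion: 8 × 2 × 7 = 112
  Shaft binding: 9 × 7 × 5 = 315
Sorted descending: 315, 300, 240, 224, 210, 180, 112, 56, 54.
The fifth-highest RPN is 210 (Impeller loosening).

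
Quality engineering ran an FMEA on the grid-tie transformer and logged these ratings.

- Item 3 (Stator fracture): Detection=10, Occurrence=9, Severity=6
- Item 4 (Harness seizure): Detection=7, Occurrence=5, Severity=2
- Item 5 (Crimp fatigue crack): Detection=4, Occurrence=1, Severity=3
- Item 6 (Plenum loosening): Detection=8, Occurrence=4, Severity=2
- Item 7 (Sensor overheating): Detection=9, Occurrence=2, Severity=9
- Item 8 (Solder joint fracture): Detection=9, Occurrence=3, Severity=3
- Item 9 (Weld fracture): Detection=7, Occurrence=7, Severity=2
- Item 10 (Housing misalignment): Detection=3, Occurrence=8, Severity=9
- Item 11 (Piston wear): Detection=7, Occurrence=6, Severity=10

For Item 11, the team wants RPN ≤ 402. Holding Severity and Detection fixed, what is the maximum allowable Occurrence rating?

Item 11: S=10, O=6, D=7 → current RPN = 420.
Fixed product = 70. Need 70 × O ≤ 402, so O ≤ 402/70 = 5.74.
Maximum integer Occurrence rating = 5 (gives RPN 350; O=6 would give 420 > 402).

5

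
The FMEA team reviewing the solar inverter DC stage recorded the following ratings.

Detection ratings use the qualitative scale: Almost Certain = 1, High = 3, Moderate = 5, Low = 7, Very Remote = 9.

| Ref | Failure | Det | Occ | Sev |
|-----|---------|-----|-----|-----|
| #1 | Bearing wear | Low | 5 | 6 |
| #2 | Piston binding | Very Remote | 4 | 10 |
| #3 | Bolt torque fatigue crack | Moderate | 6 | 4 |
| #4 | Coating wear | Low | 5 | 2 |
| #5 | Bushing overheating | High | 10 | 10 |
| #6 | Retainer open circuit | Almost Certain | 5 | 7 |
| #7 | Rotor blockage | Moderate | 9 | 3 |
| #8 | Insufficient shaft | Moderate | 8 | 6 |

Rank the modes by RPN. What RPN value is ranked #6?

120

RPN = Severity × Occurrence × Detection:
  #1: 6 × 5 × 7 = 210
  #2: 10 × 4 × 9 = 360
  #3: 4 × 6 × 5 = 120
  #4: 2 × 5 × 7 = 70
  #5: 10 × 10 × 3 = 300
  #6: 7 × 5 × 1 = 35
  #7: 3 × 9 × 5 = 135
  #8: 6 × 8 × 5 = 240
Sorted descending: 360, 300, 240, 210, 135, 120, 70, 35.
The sixth-highest RPN is 120 (#3).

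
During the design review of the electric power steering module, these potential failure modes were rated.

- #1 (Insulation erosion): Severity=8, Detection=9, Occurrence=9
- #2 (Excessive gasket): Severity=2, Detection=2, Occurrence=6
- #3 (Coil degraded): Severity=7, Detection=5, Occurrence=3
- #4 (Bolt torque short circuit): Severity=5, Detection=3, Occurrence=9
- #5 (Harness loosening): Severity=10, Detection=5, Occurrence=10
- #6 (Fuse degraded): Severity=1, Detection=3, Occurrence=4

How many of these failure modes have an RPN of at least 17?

RPN = Severity × Occurrence × Detection:
  #1: 8 × 9 × 9 = 648
  #2: 2 × 6 × 2 = 24
  #3: 7 × 3 × 5 = 105
  #4: 5 × 9 × 3 = 135
  #5: 10 × 10 × 5 = 500
  #6: 1 × 4 × 3 = 12
Modes with RPN ≥ 17: #1 (648), #2 (24), #3 (105), #4 (135), #5 (500) → 5.

5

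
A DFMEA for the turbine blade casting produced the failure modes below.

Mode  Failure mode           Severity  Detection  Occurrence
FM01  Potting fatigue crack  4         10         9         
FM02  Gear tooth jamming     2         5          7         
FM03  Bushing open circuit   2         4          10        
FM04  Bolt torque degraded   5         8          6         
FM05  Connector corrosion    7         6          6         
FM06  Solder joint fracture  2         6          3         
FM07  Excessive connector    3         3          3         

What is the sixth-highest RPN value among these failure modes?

RPN = Severity × Occurrence × Detection:
  FM01: 4 × 9 × 10 = 360
  FM02: 2 × 7 × 5 = 70
  FM03: 2 × 10 × 4 = 80
  FM04: 5 × 6 × 8 = 240
  FM05: 7 × 6 × 6 = 252
  FM06: 2 × 3 × 6 = 36
  FM07: 3 × 3 × 3 = 27
Sorted descending: 360, 252, 240, 80, 70, 36, 27.
The sixth-highest RPN is 36 (FM06).

36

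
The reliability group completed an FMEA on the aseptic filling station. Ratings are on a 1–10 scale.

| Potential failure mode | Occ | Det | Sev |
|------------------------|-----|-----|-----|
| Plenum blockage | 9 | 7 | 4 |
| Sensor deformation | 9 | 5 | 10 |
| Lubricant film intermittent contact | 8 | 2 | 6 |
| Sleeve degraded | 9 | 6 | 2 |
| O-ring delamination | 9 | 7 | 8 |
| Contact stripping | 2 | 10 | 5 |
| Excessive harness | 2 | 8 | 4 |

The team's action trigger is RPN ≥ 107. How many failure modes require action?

4

RPN = Severity × Occurrence × Detection:
  Plenum blockage: 4 × 9 × 7 = 252
  Sensor deformation: 10 × 9 × 5 = 450
  Lubricant film intermittent contact: 6 × 8 × 2 = 96
  Sleeve degraded: 2 × 9 × 6 = 108
  O-ring delamination: 8 × 9 × 7 = 504
  Contact stripping: 5 × 2 × 10 = 100
  Excessive harness: 4 × 2 × 8 = 64
Modes with RPN ≥ 107: Plenum blockage (252), Sensor deformation (450), Sleeve degraded (108), O-ring delamination (504) → 4.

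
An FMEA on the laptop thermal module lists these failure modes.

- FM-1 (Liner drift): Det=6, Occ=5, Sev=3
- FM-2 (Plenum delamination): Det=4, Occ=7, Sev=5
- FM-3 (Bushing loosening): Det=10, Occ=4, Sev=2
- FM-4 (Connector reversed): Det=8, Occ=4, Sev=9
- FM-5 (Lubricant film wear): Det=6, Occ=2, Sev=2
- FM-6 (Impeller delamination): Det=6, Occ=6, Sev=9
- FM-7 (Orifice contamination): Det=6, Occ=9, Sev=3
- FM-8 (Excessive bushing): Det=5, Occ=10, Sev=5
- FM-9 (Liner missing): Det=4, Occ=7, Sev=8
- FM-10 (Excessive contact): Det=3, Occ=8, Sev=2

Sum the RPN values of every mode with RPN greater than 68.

RPN = Severity × Occurrence × Detection:
  FM-1: 3 × 5 × 6 = 90
  FM-2: 5 × 7 × 4 = 140
  FM-3: 2 × 4 × 10 = 80
  FM-4: 9 × 4 × 8 = 288
  FM-5: 2 × 2 × 6 = 24
  FM-6: 9 × 6 × 6 = 324
  FM-7: 3 × 9 × 6 = 162
  FM-8: 5 × 10 × 5 = 250
  FM-9: 8 × 7 × 4 = 224
  FM-10: 2 × 8 × 3 = 48
RPN > 68: FM-1 (90), FM-2 (140), FM-3 (80), FM-4 (288), FM-6 (324), FM-7 (162), FM-8 (250), FM-9 (224).
Sum: 90 + 140 + 80 + 288 + 324 + 162 + 250 + 224 = 1558.

1558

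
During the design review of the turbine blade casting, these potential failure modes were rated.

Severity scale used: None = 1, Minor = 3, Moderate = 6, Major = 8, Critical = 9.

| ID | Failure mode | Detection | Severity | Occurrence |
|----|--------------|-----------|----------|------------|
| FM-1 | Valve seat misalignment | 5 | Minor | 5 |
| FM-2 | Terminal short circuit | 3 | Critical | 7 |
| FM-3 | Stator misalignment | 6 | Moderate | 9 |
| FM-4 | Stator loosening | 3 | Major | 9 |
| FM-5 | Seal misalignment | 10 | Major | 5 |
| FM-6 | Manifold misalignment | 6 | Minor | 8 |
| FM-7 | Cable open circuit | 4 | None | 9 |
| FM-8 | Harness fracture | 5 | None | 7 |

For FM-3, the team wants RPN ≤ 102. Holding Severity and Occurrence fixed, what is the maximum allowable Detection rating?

FM-3: S=6, O=9, D=6 → current RPN = 324.
Fixed product = 54. Need 54 × D ≤ 102, so D ≤ 102/54 = 1.89.
Maximum integer Detection rating = 1 (gives RPN 54; D=2 would give 108 > 102).

1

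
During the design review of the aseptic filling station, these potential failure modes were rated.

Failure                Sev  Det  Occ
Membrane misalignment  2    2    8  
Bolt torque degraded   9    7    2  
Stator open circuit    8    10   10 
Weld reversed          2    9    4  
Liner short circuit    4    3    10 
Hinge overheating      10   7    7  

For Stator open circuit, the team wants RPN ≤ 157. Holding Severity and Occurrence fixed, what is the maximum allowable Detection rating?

Stator open circuit: S=8, O=10, D=10 → current RPN = 800.
Fixed product = 80. Need 80 × D ≤ 157, so D ≤ 157/80 = 1.96.
Maximum integer Detection rating = 1 (gives RPN 80; D=2 would give 160 > 157).

1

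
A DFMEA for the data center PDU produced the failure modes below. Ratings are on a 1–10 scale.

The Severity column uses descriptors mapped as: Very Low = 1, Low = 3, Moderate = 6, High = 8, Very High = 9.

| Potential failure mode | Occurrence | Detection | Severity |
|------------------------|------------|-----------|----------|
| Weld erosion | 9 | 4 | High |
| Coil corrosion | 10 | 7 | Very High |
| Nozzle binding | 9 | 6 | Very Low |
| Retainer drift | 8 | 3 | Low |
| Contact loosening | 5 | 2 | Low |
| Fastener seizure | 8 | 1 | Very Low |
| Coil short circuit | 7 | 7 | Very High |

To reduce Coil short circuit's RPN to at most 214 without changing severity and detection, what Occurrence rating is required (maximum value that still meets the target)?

Coil short circuit: S=9, O=7, D=7 → current RPN = 441.
Fixed product = 63. Need 63 × O ≤ 214, so O ≤ 214/63 = 3.40.
Maximum integer Occurrence rating = 3 (gives RPN 189; O=4 would give 252 > 214).

3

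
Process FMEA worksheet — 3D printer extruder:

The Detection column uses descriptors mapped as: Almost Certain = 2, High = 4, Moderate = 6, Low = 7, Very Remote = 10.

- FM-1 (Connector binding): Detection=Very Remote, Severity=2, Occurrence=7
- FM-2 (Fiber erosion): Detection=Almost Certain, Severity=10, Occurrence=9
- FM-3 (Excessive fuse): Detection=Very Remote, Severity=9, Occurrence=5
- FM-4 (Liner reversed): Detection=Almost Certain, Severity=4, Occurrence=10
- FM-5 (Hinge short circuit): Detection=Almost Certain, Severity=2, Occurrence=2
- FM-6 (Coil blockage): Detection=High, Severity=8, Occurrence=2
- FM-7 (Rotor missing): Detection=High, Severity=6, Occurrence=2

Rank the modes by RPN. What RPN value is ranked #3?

140

RPN = Severity × Occurrence × Detection:
  FM-1: 2 × 7 × 10 = 140
  FM-2: 10 × 9 × 2 = 180
  FM-3: 9 × 5 × 10 = 450
  FM-4: 4 × 10 × 2 = 80
  FM-5: 2 × 2 × 2 = 8
  FM-6: 8 × 2 × 4 = 64
  FM-7: 6 × 2 × 4 = 48
Sorted descending: 450, 180, 140, 80, 64, 48, 8.
The third-highest RPN is 140 (FM-1).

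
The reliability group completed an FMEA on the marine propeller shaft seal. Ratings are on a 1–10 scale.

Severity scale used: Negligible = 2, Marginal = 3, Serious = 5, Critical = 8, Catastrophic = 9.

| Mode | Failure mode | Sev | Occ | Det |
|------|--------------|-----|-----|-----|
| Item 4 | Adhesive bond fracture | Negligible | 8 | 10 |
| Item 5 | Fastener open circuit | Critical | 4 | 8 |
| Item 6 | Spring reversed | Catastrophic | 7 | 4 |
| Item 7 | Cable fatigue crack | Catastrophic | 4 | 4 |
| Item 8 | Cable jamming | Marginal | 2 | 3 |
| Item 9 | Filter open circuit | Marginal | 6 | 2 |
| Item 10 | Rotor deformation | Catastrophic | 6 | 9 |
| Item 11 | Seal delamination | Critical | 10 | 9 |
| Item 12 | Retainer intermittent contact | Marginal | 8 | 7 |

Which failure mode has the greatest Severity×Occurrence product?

Item 11

Criticality = Severity × Occurrence:
  Item 4: 2 × 8 = 16
  Item 5: 8 × 4 = 32
  Item 6: 9 × 7 = 63
  Item 7: 9 × 4 = 36
  Item 8: 3 × 2 = 6
  Item 9: 3 × 6 = 18
  Item 10: 9 × 6 = 54
  Item 11: 8 × 10 = 80
  Item 12: 3 × 8 = 24
Highest criticality is 80 → Item 11.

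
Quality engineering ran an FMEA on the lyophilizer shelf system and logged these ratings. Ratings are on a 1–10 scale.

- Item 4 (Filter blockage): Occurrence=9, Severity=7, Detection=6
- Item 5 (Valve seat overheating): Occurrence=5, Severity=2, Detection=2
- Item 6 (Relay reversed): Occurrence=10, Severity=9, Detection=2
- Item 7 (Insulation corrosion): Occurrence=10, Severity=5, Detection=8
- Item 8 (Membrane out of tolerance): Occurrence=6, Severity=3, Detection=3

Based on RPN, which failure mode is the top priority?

RPN = Severity × Occurrence × Detection:
  Item 4: 7 × 9 × 6 = 378
  Item 5: 2 × 5 × 2 = 20
  Item 6: 9 × 10 × 2 = 180
  Item 7: 5 × 10 × 8 = 400
  Item 8: 3 × 6 × 3 = 54
Highest RPN is 400 → Item 7.

Item 7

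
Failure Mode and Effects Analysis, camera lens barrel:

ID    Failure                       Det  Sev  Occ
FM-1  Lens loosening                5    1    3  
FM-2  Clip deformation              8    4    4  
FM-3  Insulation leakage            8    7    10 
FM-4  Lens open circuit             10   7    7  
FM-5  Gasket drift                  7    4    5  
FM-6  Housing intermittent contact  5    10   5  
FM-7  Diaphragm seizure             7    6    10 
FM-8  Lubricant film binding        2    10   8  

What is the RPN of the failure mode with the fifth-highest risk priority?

RPN = Severity × Occurrence × Detection:
  FM-1: 1 × 3 × 5 = 15
  FM-2: 4 × 4 × 8 = 128
  FM-3: 7 × 10 × 8 = 560
  FM-4: 7 × 7 × 10 = 490
  FM-5: 4 × 5 × 7 = 140
  FM-6: 10 × 5 × 5 = 250
  FM-7: 6 × 10 × 7 = 420
  FM-8: 10 × 8 × 2 = 160
Sorted descending: 560, 490, 420, 250, 160, 140, 128, 15.
The fifth-highest RPN is 160 (FM-8).

160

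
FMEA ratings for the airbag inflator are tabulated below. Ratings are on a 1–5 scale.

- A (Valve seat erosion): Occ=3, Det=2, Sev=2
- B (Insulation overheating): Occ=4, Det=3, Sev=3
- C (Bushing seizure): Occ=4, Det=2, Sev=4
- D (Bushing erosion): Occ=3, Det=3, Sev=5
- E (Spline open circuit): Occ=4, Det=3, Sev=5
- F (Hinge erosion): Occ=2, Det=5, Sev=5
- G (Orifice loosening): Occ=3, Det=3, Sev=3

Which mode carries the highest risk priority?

RPN = Severity × Occurrence × Detection:
  A: 2 × 3 × 2 = 12
  B: 3 × 4 × 3 = 36
  C: 4 × 4 × 2 = 32
  D: 5 × 3 × 3 = 45
  E: 5 × 4 × 3 = 60
  F: 5 × 2 × 5 = 50
  G: 3 × 3 × 3 = 27
Highest RPN is 60 → E.

E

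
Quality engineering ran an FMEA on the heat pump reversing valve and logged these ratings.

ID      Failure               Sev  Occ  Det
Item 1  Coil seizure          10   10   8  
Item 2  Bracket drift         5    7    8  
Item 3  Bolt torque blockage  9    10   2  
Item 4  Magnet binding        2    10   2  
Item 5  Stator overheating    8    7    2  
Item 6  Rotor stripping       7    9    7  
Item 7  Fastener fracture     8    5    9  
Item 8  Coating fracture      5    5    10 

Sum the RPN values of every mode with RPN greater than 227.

RPN = Severity × Occurrence × Detection:
  Item 1: 10 × 10 × 8 = 800
  Item 2: 5 × 7 × 8 = 280
  Item 3: 9 × 10 × 2 = 180
  Item 4: 2 × 10 × 2 = 40
  Item 5: 8 × 7 × 2 = 112
  Item 6: 7 × 9 × 7 = 441
  Item 7: 8 × 5 × 9 = 360
  Item 8: 5 × 5 × 10 = 250
RPN > 227: Item 1 (800), Item 2 (280), Item 6 (441), Item 7 (360), Item 8 (250).
Sum: 800 + 280 + 441 + 360 + 250 = 2131.

2131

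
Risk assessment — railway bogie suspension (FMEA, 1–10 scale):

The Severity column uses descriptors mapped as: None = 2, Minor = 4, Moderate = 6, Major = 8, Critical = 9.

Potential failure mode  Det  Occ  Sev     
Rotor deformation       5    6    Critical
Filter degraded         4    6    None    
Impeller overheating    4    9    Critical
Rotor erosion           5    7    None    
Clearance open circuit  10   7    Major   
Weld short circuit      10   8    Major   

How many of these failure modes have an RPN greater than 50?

RPN = Severity × Occurrence × Detection:
  Rotor deformation: 9 × 6 × 5 = 270
  Filter degraded: 2 × 6 × 4 = 48
  Impeller overheating: 9 × 9 × 4 = 324
  Rotor erosion: 2 × 7 × 5 = 70
  Clearance open circuit: 8 × 7 × 10 = 560
  Weld short circuit: 8 × 8 × 10 = 640
Modes with RPN > 50: Rotor deformation (270), Impeller overheating (324), Rotor erosion (70), Clearance open circuit (560), Weld short circuit (640) → 5.

5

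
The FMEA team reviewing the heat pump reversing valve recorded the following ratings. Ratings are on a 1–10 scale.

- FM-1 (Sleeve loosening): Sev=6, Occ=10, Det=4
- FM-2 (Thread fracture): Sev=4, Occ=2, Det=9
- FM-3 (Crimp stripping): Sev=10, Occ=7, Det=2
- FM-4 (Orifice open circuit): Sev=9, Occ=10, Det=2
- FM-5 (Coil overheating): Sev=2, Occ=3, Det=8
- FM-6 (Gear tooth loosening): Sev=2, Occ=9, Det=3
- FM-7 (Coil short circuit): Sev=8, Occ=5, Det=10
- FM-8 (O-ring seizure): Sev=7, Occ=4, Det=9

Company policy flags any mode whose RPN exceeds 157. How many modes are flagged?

4

RPN = Severity × Occurrence × Detection:
  FM-1: 6 × 10 × 4 = 240
  FM-2: 4 × 2 × 9 = 72
  FM-3: 10 × 7 × 2 = 140
  FM-4: 9 × 10 × 2 = 180
  FM-5: 2 × 3 × 8 = 48
  FM-6: 2 × 9 × 3 = 54
  FM-7: 8 × 5 × 10 = 400
  FM-8: 7 × 4 × 9 = 252
Modes with RPN > 157: FM-1 (240), FM-4 (180), FM-7 (400), FM-8 (252) → 4.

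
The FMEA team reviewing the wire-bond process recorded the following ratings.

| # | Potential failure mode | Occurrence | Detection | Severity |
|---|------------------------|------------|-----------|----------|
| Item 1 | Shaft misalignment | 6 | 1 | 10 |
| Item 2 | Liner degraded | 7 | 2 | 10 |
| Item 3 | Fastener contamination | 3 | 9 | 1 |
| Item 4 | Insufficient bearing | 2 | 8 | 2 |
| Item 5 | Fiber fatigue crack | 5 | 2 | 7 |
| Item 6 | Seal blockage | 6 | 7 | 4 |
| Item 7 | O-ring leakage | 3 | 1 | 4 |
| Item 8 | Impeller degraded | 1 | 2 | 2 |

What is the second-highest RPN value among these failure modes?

140

RPN = Severity × Occurrence × Detection:
  Item 1: 10 × 6 × 1 = 60
  Item 2: 10 × 7 × 2 = 140
  Item 3: 1 × 3 × 9 = 27
  Item 4: 2 × 2 × 8 = 32
  Item 5: 7 × 5 × 2 = 70
  Item 6: 4 × 6 × 7 = 168
  Item 7: 4 × 3 × 1 = 12
  Item 8: 2 × 1 × 2 = 4
Sorted descending: 168, 140, 70, 60, 32, 27, 12, 4.
The second-highest RPN is 140 (Item 2).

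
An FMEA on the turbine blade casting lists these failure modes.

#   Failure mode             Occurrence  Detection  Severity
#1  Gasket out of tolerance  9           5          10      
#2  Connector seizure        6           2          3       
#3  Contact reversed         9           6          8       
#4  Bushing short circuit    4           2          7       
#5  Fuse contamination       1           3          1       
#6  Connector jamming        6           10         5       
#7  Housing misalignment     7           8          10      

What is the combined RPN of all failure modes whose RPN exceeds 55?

RPN = Severity × Occurrence × Detection:
  #1: 10 × 9 × 5 = 450
  #2: 3 × 6 × 2 = 36
  #3: 8 × 9 × 6 = 432
  #4: 7 × 4 × 2 = 56
  #5: 1 × 1 × 3 = 3
  #6: 5 × 6 × 10 = 300
  #7: 10 × 7 × 8 = 560
RPN > 55: #1 (450), #3 (432), #4 (56), #6 (300), #7 (560).
Sum: 450 + 432 + 56 + 300 + 560 = 1798.

1798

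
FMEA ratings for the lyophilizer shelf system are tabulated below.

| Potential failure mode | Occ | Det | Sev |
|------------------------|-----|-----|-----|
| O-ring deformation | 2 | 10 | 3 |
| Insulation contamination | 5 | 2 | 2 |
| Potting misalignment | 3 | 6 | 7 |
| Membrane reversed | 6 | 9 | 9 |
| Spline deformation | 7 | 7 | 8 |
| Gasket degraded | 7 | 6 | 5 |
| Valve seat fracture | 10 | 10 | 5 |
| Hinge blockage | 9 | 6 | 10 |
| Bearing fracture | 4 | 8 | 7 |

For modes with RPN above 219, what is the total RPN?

RPN = Severity × Occurrence × Detection:
  O-ring deformation: 3 × 2 × 10 = 60
  Insulation contamination: 2 × 5 × 2 = 20
  Potting misalignment: 7 × 3 × 6 = 126
  Membrane reversed: 9 × 6 × 9 = 486
  Spline deformation: 8 × 7 × 7 = 392
  Gasket degraded: 5 × 7 × 6 = 210
  Valve seat fracture: 5 × 10 × 10 = 500
  Hinge blockage: 10 × 9 × 6 = 540
  Bearing fracture: 7 × 4 × 8 = 224
RPN > 219: Membrane reversed (486), Spline deformation (392), Valve seat fracture (500), Hinge blockage (540), Bearing fracture (224).
Sum: 486 + 392 + 500 + 540 + 224 = 2142.

2142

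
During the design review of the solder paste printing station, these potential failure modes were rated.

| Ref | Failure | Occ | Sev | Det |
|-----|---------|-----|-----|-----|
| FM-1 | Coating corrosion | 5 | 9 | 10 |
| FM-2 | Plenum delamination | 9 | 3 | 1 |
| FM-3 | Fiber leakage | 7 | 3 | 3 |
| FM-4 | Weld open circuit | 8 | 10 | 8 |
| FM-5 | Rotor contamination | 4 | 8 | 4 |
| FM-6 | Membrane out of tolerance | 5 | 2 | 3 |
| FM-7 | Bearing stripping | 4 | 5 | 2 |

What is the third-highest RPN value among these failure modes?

128

RPN = Severity × Occurrence × Detection:
  FM-1: 9 × 5 × 10 = 450
  FM-2: 3 × 9 × 1 = 27
  FM-3: 3 × 7 × 3 = 63
  FM-4: 10 × 8 × 8 = 640
  FM-5: 8 × 4 × 4 = 128
  FM-6: 2 × 5 × 3 = 30
  FM-7: 5 × 4 × 2 = 40
Sorted descending: 640, 450, 128, 63, 40, 30, 27.
The third-highest RPN is 128 (FM-5).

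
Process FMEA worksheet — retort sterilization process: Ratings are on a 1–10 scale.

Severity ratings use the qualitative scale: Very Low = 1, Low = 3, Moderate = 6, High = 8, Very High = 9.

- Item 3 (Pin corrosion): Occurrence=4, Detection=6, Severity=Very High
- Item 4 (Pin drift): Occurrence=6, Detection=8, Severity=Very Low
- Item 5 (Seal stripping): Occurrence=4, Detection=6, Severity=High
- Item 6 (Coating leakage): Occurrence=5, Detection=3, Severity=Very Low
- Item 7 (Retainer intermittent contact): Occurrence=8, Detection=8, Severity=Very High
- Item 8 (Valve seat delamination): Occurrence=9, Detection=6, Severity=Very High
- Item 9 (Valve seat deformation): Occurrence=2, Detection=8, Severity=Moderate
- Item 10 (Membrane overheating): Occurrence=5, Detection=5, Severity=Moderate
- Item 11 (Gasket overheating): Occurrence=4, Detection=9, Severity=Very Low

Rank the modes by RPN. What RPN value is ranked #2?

486

RPN = Severity × Occurrence × Detection:
  Item 3: 9 × 4 × 6 = 216
  Item 4: 1 × 6 × 8 = 48
  Item 5: 8 × 4 × 6 = 192
  Item 6: 1 × 5 × 3 = 15
  Item 7: 9 × 8 × 8 = 576
  Item 8: 9 × 9 × 6 = 486
  Item 9: 6 × 2 × 8 = 96
  Item 10: 6 × 5 × 5 = 150
  Item 11: 1 × 4 × 9 = 36
Sorted descending: 576, 486, 216, 192, 150, 96, 48, 36, 15.
The second-highest RPN is 486 (Item 8).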